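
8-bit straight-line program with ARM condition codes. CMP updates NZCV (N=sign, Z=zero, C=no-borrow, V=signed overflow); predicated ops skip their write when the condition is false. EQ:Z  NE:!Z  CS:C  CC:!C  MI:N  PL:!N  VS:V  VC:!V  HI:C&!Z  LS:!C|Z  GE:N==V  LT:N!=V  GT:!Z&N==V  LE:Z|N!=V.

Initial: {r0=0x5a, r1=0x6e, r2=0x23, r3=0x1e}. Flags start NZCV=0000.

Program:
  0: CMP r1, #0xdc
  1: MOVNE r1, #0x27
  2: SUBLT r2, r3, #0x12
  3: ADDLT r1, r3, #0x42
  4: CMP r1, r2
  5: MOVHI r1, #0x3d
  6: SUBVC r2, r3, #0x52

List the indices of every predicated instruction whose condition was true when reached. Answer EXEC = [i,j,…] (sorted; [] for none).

EXEC = [1,5,6]

0: ✓ CMP  NZCV=1001
1: ✓ MOVNE  r1←0x27
2: · SUBLT
3: · ADDLT
4: ✓ CMP  NZCV=0010
5: ✓ MOVHI  r1←0x3d
6: ✓ SUBVC  r2←0xcc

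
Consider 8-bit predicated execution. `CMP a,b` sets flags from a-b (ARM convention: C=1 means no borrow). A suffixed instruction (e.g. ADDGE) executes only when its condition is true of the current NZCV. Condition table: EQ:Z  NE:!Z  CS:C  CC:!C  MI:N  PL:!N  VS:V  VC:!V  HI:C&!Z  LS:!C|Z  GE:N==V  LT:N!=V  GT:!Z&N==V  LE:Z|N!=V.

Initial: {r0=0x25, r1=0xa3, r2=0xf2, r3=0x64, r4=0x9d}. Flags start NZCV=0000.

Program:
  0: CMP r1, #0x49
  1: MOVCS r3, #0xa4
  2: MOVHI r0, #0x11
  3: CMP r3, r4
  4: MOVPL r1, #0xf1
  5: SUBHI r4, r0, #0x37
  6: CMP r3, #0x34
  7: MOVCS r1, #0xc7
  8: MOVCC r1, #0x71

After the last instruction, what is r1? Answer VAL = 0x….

VAL = 0xc7

[0] flags=0011 → (cmp)
[1] flags=0011 CS?T → r3=0xa4
[2] flags=0011 HI?T → r0=0x11
[3] flags=0010 → (cmp)
[4] flags=0010 PL?T → r1=0xf1
[5] flags=0010 HI?T → r4=0xda
[6] flags=0011 → (cmp)
[7] flags=0011 CS?T → r1=0xc7
[8] flags=0011 CC?F → skip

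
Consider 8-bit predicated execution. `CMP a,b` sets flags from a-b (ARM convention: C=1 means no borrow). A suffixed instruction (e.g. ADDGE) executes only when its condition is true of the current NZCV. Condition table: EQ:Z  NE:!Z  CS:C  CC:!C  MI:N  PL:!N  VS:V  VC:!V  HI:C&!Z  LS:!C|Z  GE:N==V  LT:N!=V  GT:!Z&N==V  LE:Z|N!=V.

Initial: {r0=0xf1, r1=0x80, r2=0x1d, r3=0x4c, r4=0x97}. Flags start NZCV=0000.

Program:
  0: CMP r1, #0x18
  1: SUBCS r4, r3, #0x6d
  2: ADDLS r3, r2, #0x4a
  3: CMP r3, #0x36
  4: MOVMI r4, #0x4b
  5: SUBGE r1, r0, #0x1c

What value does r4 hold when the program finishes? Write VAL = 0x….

VAL = 0xdf

[0] flags=0011 → (cmp)
[1] flags=0011 CS?T → r4=0xdf
[2] flags=0011 LS?F → skip
[3] flags=0010 → (cmp)
[4] flags=0010 MI?F → skip
[5] flags=0010 GE?T → r1=0xd5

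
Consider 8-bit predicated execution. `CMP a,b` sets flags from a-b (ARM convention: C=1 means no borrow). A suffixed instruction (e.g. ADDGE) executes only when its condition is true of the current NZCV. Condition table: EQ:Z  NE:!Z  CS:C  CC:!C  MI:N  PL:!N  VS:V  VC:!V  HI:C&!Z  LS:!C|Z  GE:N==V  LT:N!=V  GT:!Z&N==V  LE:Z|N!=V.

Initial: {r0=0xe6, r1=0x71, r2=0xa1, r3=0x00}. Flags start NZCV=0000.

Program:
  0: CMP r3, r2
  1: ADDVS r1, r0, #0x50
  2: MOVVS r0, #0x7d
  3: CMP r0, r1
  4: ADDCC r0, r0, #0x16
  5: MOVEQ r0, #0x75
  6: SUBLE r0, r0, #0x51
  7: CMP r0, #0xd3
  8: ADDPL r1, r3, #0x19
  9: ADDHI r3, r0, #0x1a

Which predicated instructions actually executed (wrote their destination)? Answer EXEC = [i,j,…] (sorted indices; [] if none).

0: ✓ CMP  NZCV=0000
1: · ADDVS
2: · MOVVS
3: ✓ CMP  NZCV=0011
4: · ADDCC
5: · MOVEQ
6: ✓ SUBLE  r0←0x95
7: ✓ CMP  NZCV=1000
8: · ADDPL
9: · ADDHI

EXEC = [6]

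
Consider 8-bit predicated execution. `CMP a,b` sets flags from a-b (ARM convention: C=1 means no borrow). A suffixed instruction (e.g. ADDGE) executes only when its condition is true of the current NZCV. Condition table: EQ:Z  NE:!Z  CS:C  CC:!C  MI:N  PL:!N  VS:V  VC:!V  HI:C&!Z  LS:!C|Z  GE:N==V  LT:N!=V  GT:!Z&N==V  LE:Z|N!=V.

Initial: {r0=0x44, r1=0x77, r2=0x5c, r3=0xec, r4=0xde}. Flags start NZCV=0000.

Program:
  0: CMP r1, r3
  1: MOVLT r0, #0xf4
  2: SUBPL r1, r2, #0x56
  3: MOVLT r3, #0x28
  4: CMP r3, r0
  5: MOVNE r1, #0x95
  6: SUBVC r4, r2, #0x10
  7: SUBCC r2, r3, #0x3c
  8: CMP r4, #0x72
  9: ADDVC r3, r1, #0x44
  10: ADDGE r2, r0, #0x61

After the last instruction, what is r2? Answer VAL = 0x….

0: ✓ CMP  NZCV=1001
1: · MOVLT
2: · SUBPL
3: · MOVLT
4: ✓ CMP  NZCV=1010
5: ✓ MOVNE  r1←0x95
6: ✓ SUBVC  r4←0x4c
7: · SUBCC
8: ✓ CMP  NZCV=1000
9: ✓ ADDVC  r3←0xd9
10: · ADDGE

VAL = 0x5c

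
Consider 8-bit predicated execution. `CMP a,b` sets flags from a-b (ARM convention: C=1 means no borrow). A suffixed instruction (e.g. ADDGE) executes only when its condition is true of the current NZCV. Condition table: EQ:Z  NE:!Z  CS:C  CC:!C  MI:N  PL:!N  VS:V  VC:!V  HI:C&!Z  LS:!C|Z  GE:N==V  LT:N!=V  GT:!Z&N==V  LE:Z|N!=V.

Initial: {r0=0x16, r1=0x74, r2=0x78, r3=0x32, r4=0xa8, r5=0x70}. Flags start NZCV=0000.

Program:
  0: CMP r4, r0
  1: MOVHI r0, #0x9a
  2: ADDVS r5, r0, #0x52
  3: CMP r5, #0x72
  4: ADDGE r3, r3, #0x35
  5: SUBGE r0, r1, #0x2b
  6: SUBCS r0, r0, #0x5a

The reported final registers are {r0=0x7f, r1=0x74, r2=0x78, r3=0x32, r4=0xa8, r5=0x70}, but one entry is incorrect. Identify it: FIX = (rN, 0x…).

FIX = (r0, 0x9a)

[0] flags=1010 → (cmp)
[1] flags=1010 HI?T → r0=0x9a
[2] flags=1010 VS?F → skip
[3] flags=1000 → (cmp)
[4] flags=1000 GE?F → skip
[5] flags=1000 GE?F → skip
[6] flags=1000 CS?F → skip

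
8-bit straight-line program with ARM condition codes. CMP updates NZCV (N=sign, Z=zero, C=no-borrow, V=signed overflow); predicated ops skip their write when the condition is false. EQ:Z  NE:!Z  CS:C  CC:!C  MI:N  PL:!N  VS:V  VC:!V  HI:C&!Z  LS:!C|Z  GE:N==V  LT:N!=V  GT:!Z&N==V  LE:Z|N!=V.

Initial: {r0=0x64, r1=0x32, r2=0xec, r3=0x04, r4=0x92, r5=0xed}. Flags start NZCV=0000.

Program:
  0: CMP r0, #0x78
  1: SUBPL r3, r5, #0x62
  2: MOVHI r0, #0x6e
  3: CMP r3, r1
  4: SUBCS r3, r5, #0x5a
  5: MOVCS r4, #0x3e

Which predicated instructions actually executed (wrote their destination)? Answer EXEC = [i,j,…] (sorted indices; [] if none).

0: ✓ CMP  NZCV=1000
1: · SUBPL
2: · MOVHI
3: ✓ CMP  NZCV=1000
4: · SUBCS
5: · MOVCS

EXEC = []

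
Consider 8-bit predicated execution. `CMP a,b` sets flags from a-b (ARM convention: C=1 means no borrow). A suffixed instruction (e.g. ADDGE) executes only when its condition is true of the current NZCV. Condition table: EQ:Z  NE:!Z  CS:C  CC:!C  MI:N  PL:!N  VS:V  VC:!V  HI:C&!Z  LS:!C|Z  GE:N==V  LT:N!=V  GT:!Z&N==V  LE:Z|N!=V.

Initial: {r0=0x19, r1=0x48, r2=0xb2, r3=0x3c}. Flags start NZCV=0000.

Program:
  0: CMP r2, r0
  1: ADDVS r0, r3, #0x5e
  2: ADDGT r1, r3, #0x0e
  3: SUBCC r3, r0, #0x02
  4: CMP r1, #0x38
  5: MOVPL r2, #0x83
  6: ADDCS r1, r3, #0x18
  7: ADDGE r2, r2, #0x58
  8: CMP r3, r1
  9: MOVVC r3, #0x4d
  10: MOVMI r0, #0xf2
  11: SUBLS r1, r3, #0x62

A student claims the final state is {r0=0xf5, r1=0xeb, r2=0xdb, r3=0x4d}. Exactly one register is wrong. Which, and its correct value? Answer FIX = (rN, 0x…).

FIX = (r0, 0xf2)

[0] flags=1010 → (cmp)
[1] flags=1010 VS?F → skip
[2] flags=1010 GT?F → skip
[3] flags=1010 CC?F → skip
[4] flags=0010 → (cmp)
[5] flags=0010 PL?T → r2=0x83
[6] flags=0010 CS?T → r1=0x54
[7] flags=0010 GE?T → r2=0xdb
[8] flags=1000 → (cmp)
[9] flags=1000 VC?T → r3=0x4d
[10] flags=1000 MI?T → r0=0xf2
[11] flags=1000 LS?T → r1=0xeb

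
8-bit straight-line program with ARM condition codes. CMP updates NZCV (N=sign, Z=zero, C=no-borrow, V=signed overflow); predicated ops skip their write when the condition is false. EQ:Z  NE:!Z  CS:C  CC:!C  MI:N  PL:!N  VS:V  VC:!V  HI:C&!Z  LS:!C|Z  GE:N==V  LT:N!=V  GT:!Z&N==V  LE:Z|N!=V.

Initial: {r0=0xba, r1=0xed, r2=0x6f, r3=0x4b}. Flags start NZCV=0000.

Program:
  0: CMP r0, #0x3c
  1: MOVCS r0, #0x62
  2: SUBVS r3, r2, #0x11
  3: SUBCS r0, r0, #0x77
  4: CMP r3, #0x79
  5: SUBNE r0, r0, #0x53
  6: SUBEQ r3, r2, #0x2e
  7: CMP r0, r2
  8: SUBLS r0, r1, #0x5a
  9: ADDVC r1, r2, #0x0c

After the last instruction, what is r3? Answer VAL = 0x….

0: ✓ CMP  NZCV=0011
1: ✓ MOVCS  r0←0x62
2: ✓ SUBVS  r3←0x5e
3: ✓ SUBCS  r0←0xeb
4: ✓ CMP  NZCV=1000
5: ✓ SUBNE  r0←0x98
6: · SUBEQ
7: ✓ CMP  NZCV=0011
8: · SUBLS
9: · ADDVC

VAL = 0x5e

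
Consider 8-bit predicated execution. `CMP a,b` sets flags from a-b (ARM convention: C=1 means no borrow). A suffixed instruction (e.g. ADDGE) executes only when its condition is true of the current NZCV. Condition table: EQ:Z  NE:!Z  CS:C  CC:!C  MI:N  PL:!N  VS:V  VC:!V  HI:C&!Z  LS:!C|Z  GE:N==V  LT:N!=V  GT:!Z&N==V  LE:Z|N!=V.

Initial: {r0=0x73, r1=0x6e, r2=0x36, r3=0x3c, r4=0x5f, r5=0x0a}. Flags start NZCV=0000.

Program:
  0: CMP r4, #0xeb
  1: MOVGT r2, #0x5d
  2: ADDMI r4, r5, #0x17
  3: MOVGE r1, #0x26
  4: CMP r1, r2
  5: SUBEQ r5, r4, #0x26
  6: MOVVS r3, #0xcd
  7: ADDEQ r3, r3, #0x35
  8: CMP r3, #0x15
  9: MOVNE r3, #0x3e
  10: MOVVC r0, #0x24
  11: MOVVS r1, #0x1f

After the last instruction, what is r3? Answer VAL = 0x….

[0] flags=0000 → (cmp)
[1] flags=0000 GT?T → r2=0x5d
[2] flags=0000 MI?F → skip
[3] flags=0000 GE?T → r1=0x26
[4] flags=1000 → (cmp)
[5] flags=1000 EQ?F → skip
[6] flags=1000 VS?F → skip
[7] flags=1000 EQ?F → skip
[8] flags=0010 → (cmp)
[9] flags=0010 NE?T → r3=0x3e
[10] flags=0010 VC?T → r0=0x24
[11] flags=0010 VS?F → skip

VAL = 0x3e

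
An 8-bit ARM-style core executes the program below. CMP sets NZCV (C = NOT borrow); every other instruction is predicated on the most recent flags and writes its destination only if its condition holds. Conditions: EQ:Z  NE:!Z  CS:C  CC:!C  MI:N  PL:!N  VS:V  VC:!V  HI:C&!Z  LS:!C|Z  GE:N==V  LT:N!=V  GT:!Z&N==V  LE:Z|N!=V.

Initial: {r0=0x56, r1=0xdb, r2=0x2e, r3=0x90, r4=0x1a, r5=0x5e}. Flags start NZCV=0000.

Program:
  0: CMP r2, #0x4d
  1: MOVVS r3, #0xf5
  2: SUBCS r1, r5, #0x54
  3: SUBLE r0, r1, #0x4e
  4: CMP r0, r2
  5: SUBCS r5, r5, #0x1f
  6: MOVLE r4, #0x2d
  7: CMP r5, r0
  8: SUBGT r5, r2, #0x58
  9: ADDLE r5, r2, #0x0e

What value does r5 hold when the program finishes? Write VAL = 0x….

[0] flags=1000 → (cmp)
[1] flags=1000 VS?F → skip
[2] flags=1000 CS?F → skip
[3] flags=1000 LE?T → r0=0x8d
[4] flags=0011 → (cmp)
[5] flags=0011 CS?T → r5=0x3f
[6] flags=0011 LE?T → r4=0x2d
[7] flags=1001 → (cmp)
[8] flags=1001 GT?T → r5=0xd6
[9] flags=1001 LE?F → skip

VAL = 0xd6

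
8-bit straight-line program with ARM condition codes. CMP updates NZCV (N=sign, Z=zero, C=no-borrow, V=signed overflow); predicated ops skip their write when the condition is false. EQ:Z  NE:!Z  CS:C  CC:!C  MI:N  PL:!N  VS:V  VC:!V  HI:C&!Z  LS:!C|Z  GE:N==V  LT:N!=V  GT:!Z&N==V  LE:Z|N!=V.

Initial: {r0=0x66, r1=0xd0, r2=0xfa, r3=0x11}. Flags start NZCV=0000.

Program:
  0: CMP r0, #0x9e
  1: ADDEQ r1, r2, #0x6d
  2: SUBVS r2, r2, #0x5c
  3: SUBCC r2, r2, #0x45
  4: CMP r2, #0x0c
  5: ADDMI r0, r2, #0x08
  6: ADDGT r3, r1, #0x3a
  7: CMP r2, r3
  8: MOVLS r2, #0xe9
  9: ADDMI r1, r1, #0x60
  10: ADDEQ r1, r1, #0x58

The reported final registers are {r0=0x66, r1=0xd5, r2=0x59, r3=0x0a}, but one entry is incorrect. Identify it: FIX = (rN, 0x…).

[0] flags=1001 → (cmp)
[1] flags=1001 EQ?F → skip
[2] flags=1001 VS?T → r2=0x9e
[3] flags=1001 CC?T → r2=0x59
[4] flags=0010 → (cmp)
[5] flags=0010 MI?F → skip
[6] flags=0010 GT?T → r3=0x0a
[7] flags=0010 → (cmp)
[8] flags=0010 LS?F → skip
[9] flags=0010 MI?F → skip
[10] flags=0010 EQ?F → skip

FIX = (r1, 0xd0)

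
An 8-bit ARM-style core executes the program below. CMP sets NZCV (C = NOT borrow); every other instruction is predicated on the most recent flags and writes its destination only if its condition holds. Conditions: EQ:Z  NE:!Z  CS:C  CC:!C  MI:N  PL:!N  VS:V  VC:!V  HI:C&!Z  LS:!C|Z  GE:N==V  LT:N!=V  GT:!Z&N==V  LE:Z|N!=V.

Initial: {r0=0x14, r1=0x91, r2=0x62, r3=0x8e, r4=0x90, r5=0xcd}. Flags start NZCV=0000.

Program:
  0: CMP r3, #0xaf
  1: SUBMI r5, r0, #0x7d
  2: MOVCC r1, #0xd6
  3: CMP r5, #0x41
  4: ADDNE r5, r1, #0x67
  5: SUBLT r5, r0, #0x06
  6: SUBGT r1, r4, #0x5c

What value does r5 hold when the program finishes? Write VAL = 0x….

0: ✓ CMP  NZCV=1000
1: ✓ SUBMI  r5←0x97
2: ✓ MOVCC  r1←0xd6
3: ✓ CMP  NZCV=0011
4: ✓ ADDNE  r5←0x3d
5: ✓ SUBLT  r5←0x0e
6: · SUBGT

VAL = 0x0e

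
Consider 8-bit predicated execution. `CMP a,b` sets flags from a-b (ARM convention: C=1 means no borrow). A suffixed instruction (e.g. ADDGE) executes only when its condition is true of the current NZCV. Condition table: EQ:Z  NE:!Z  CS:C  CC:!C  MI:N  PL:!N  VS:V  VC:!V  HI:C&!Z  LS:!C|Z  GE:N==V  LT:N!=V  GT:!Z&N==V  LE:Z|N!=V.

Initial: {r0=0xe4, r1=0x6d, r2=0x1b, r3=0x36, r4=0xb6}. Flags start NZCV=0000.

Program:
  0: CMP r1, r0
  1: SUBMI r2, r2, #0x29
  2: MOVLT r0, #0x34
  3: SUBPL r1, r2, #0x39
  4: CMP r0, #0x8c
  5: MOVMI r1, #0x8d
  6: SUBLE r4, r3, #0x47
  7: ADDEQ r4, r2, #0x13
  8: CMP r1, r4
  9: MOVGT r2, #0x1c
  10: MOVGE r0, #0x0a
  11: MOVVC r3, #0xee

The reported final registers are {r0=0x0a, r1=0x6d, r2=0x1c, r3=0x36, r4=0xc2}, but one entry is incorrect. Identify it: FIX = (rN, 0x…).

[0] flags=1001 → (cmp)
[1] flags=1001 MI?T → r2=0xf2
[2] flags=1001 LT?F → skip
[3] flags=1001 PL?F → skip
[4] flags=0010 → (cmp)
[5] flags=0010 MI?F → skip
[6] flags=0010 LE?F → skip
[7] flags=0010 EQ?F → skip
[8] flags=1001 → (cmp)
[9] flags=1001 GT?T → r2=0x1c
[10] flags=1001 GE?T → r0=0x0a
[11] flags=1001 VC?F → skip

FIX = (r4, 0xb6)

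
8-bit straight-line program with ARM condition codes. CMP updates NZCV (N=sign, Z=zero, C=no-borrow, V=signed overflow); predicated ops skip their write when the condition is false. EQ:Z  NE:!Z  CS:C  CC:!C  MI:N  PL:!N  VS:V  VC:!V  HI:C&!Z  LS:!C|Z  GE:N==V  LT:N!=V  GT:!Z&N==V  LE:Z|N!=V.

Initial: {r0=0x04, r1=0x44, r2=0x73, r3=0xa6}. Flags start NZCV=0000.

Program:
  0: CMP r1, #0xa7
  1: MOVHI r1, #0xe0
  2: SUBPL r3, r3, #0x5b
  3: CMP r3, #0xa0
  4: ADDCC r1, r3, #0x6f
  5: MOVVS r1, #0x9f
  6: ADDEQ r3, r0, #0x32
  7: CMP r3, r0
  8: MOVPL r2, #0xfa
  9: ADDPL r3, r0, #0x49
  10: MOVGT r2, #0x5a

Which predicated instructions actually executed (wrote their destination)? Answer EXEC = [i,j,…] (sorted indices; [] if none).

[0] flags=1001 → (cmp)
[1] flags=1001 HI?F → skip
[2] flags=1001 PL?F → skip
[3] flags=0010 → (cmp)
[4] flags=0010 CC?F → skip
[5] flags=0010 VS?F → skip
[6] flags=0010 EQ?F → skip
[7] flags=1010 → (cmp)
[8] flags=1010 PL?F → skip
[9] flags=1010 PL?F → skip
[10] flags=1010 GT?F → skip

EXEC = []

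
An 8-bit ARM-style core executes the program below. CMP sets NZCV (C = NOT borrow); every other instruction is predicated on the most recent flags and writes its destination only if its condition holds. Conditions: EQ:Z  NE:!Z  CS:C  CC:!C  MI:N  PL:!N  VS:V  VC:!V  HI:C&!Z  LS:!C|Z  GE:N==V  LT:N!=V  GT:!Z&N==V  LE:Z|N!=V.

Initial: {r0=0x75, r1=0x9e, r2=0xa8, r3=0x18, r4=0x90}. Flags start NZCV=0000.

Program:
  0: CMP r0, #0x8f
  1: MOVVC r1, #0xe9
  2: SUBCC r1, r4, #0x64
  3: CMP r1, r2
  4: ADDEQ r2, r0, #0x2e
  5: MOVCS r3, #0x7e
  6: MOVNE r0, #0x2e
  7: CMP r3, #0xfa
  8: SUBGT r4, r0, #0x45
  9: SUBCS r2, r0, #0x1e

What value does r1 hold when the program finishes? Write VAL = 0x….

VAL = 0x2c

0: ✓ CMP  NZCV=1001
1: · MOVVC
2: ✓ SUBCC  r1←0x2c
3: ✓ CMP  NZCV=1001
4: · ADDEQ
5: · MOVCS
6: ✓ MOVNE  r0←0x2e
7: ✓ CMP  NZCV=0000
8: ✓ SUBGT  r4←0xe9
9: · SUBCS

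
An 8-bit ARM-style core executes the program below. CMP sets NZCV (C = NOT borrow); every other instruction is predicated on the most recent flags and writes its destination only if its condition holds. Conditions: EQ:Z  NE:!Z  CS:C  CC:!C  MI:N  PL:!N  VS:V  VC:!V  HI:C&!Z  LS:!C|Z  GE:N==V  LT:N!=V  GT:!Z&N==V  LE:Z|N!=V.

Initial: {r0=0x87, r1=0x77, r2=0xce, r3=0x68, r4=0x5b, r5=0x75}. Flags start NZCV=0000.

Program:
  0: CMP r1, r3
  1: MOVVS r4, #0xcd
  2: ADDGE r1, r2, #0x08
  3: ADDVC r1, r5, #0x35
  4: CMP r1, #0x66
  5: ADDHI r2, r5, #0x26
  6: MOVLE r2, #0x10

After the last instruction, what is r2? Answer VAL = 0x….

0: ✓ CMP  NZCV=0010
1: · MOVVS
2: ✓ ADDGE  r1←0xd6
3: ✓ ADDVC  r1←0xaa
4: ✓ CMP  NZCV=0011
5: ✓ ADDHI  r2←0x9b
6: ✓ MOVLE  r2←0x10

VAL = 0x10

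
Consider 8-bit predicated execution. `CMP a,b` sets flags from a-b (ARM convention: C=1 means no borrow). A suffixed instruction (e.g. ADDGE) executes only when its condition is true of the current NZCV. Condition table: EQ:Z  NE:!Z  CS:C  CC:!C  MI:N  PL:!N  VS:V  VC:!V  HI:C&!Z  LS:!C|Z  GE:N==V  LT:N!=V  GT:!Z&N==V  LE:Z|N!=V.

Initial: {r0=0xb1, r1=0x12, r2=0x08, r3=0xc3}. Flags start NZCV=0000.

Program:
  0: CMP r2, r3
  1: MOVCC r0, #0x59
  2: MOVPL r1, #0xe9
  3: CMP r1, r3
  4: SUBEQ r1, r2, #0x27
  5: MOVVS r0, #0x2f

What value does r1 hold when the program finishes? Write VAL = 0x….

[0] flags=0000 → (cmp)
[1] flags=0000 CC?T → r0=0x59
[2] flags=0000 PL?T → r1=0xe9
[3] flags=0010 → (cmp)
[4] flags=0010 EQ?F → skip
[5] flags=0010 VS?F → skip

VAL = 0xe9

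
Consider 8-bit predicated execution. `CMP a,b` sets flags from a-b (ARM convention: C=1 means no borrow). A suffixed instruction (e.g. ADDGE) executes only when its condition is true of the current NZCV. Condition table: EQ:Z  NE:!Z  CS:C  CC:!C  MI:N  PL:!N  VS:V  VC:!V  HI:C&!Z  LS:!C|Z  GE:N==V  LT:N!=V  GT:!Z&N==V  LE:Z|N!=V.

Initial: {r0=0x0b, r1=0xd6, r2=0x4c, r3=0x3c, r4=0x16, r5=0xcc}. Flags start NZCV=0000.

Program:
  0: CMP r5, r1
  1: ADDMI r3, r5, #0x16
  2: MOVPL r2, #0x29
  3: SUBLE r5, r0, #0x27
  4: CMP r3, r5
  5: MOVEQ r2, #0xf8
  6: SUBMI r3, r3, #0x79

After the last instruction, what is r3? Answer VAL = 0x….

0: ✓ CMP  NZCV=1000
1: ✓ ADDMI  r3←0xe2
2: · MOVPL
3: ✓ SUBLE  r5←0xe4
4: ✓ CMP  NZCV=1000
5: · MOVEQ
6: ✓ SUBMI  r3←0x69

VAL = 0x69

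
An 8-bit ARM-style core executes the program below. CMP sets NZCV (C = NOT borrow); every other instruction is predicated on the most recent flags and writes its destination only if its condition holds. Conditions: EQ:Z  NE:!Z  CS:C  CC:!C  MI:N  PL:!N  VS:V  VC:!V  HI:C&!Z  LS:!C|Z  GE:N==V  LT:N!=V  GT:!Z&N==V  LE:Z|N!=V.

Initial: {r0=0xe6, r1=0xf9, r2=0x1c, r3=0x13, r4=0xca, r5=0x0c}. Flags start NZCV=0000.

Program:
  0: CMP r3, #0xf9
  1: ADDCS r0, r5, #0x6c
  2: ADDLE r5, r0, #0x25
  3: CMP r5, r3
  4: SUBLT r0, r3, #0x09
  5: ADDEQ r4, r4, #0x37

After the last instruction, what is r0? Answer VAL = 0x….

VAL = 0x0a

[0] flags=0000 → (cmp)
[1] flags=0000 CS?F → skip
[2] flags=0000 LE?F → skip
[3] flags=1000 → (cmp)
[4] flags=1000 LT?T → r0=0x0a
[5] flags=1000 EQ?F → skip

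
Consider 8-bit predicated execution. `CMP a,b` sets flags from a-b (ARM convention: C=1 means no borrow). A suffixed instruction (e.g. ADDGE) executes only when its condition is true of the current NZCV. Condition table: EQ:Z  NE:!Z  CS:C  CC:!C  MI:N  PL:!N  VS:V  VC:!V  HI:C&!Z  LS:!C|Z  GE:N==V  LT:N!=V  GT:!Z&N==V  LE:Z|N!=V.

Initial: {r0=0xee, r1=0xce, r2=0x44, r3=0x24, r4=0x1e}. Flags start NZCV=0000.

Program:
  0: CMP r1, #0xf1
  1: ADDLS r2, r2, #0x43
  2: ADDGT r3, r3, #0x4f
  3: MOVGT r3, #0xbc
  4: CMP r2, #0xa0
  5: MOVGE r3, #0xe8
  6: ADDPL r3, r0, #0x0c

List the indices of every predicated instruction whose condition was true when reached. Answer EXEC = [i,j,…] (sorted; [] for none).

0: ✓ CMP  NZCV=1000
1: ✓ ADDLS  r2←0x87
2: · ADDGT
3: · MOVGT
4: ✓ CMP  NZCV=1000
5: · MOVGE
6: · ADDPL

EXEC = [1]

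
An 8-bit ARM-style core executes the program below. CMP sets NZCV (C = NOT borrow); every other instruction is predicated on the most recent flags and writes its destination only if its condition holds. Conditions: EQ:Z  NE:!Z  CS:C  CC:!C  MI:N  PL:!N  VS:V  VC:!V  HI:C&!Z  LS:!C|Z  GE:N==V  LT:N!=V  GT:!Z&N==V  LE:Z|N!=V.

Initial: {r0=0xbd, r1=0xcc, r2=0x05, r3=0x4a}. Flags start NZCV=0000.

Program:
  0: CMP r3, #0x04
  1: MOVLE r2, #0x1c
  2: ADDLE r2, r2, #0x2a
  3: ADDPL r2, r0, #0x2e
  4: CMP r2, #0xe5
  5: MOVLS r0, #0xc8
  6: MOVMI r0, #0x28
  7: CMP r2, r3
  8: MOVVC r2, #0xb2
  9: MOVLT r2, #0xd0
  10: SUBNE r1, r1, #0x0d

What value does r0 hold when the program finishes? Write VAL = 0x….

VAL = 0xbd

[0] flags=0010 → (cmp)
[1] flags=0010 LE?F → skip
[2] flags=0010 LE?F → skip
[3] flags=0010 PL?T → r2=0xeb
[4] flags=0010 → (cmp)
[5] flags=0010 LS?F → skip
[6] flags=0010 MI?F → skip
[7] flags=1010 → (cmp)
[8] flags=1010 VC?T → r2=0xb2
[9] flags=1010 LT?T → r2=0xd0
[10] flags=1010 NE?T → r1=0xbf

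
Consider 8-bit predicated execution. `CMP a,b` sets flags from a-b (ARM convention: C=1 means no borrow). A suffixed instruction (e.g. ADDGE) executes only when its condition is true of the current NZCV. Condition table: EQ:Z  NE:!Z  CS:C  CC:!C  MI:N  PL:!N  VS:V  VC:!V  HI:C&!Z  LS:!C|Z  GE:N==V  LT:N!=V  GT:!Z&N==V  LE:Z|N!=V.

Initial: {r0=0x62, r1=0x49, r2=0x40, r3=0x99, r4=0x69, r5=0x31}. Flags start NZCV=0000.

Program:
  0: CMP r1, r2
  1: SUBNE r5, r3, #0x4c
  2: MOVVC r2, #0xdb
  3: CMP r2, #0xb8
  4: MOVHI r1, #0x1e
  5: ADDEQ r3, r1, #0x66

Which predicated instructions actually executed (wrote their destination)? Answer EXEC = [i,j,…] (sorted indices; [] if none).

0: ✓ CMP  NZCV=0010
1: ✓ SUBNE  r5←0x4d
2: ✓ MOVVC  r2←0xdb
3: ✓ CMP  NZCV=0010
4: ✓ MOVHI  r1←0x1e
5: · ADDEQ

EXEC = [1,2,4]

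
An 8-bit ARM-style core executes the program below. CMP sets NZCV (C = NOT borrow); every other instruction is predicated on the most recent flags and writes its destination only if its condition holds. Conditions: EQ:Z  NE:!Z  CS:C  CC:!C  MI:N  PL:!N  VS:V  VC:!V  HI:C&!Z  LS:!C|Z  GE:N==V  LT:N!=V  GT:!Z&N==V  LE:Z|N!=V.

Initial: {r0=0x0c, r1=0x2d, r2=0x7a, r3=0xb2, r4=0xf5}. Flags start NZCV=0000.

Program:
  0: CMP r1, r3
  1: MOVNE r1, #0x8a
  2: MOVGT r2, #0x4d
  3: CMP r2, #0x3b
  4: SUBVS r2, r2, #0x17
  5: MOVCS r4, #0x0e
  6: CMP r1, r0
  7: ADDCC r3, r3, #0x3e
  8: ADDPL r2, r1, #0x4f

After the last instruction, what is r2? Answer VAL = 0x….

VAL = 0xd9

[0] flags=0000 → (cmp)
[1] flags=0000 NE?T → r1=0x8a
[2] flags=0000 GT?T → r2=0x4d
[3] flags=0010 → (cmp)
[4] flags=0010 VS?F → skip
[5] flags=0010 CS?T → r4=0x0e
[6] flags=0011 → (cmp)
[7] flags=0011 CC?F → skip
[8] flags=0011 PL?T → r2=0xd9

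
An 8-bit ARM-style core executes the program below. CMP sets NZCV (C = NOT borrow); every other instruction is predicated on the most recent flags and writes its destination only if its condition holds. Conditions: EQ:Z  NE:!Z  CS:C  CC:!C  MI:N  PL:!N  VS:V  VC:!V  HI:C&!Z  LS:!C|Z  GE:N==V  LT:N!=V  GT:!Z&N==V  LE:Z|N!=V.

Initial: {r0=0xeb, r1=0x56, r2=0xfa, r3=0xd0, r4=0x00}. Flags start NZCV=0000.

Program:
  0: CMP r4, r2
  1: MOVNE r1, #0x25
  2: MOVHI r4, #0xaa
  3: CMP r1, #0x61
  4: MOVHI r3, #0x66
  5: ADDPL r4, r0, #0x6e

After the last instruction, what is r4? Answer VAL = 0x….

VAL = 0x00

[0] flags=0000 → (cmp)
[1] flags=0000 NE?T → r1=0x25
[2] flags=0000 HI?F → skip
[3] flags=1000 → (cmp)
[4] flags=1000 HI?F → skip
[5] flags=1000 PL?F → skip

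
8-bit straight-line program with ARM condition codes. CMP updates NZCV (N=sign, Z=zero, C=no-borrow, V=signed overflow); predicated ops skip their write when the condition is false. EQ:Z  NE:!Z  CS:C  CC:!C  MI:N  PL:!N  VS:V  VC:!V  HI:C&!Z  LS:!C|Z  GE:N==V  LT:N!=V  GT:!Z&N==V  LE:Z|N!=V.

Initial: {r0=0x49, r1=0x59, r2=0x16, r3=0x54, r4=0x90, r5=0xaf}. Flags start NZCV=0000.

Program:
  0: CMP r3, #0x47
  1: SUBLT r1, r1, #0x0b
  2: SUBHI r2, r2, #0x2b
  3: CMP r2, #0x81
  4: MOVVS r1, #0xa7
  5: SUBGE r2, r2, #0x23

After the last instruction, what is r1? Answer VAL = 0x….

VAL = 0x59

[0] flags=0010 → (cmp)
[1] flags=0010 LT?F → skip
[2] flags=0010 HI?T → r2=0xeb
[3] flags=0010 → (cmp)
[4] flags=0010 VS?F → skip
[5] flags=0010 GE?T → r2=0xc8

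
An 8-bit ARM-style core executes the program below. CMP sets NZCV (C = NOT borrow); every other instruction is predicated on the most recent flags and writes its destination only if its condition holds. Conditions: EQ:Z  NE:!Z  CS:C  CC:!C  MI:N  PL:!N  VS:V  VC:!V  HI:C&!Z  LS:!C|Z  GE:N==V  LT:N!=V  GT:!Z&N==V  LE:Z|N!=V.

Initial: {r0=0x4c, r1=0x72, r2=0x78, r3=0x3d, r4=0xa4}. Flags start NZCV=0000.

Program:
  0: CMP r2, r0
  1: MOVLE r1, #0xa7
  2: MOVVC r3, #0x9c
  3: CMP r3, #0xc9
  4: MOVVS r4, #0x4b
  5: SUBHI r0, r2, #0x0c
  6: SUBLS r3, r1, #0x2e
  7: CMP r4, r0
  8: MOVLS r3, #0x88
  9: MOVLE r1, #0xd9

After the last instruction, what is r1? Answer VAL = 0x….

VAL = 0xd9

0: ✓ CMP  NZCV=0010
1: · MOVLE
2: ✓ MOVVC  r3←0x9c
3: ✓ CMP  NZCV=1000
4: · MOVVS
5: · SUBHI
6: ✓ SUBLS  r3←0x44
7: ✓ CMP  NZCV=0011
8: · MOVLS
9: ✓ MOVLE  r1←0xd9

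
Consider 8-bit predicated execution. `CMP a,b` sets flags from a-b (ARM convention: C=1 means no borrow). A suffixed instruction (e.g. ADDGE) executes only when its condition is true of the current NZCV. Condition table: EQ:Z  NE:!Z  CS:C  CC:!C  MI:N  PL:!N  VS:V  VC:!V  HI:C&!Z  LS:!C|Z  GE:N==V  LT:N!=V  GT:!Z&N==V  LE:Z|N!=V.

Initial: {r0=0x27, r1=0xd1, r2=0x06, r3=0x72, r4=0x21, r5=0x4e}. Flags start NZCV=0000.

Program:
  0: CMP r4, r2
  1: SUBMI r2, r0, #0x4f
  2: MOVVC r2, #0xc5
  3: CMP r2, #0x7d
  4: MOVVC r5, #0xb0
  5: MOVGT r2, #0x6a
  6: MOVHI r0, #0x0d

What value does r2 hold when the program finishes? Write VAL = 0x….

[0] flags=0010 → (cmp)
[1] flags=0010 MI?F → skip
[2] flags=0010 VC?T → r2=0xc5
[3] flags=0011 → (cmp)
[4] flags=0011 VC?F → skip
[5] flags=0011 GT?F → skip
[6] flags=0011 HI?T → r0=0x0d

VAL = 0xc5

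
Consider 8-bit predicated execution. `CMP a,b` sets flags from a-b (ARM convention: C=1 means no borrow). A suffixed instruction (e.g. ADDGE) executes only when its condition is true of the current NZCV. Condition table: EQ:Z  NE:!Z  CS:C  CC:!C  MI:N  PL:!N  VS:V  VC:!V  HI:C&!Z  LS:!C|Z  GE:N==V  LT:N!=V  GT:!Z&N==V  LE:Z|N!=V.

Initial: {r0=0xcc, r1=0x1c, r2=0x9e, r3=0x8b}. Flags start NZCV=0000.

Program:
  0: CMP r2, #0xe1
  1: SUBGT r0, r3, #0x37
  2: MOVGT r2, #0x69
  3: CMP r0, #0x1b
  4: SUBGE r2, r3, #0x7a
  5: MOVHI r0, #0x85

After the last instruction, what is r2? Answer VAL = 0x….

VAL = 0x9e

[0] flags=1000 → (cmp)
[1] flags=1000 GT?F → skip
[2] flags=1000 GT?F → skip
[3] flags=1010 → (cmp)
[4] flags=1010 GE?F → skip
[5] flags=1010 HI?T → r0=0x85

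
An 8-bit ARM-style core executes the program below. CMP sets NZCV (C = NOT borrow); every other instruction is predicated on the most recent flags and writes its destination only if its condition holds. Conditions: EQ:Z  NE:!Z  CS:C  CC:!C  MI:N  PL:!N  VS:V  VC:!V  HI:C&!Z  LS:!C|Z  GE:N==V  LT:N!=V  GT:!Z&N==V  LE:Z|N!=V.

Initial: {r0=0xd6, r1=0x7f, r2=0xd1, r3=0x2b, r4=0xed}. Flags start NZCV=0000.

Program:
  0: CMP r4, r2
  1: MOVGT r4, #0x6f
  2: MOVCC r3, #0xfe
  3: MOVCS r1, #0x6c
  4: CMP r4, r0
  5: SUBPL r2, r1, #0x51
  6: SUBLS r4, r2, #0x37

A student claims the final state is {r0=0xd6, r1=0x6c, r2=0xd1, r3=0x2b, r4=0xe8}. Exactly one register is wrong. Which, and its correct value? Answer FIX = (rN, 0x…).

[0] flags=0010 → (cmp)
[1] flags=0010 GT?T → r4=0x6f
[2] flags=0010 CC?F → skip
[3] flags=0010 CS?T → r1=0x6c
[4] flags=1001 → (cmp)
[5] flags=1001 PL?F → skip
[6] flags=1001 LS?T → r4=0x9a

FIX = (r4, 0x9a)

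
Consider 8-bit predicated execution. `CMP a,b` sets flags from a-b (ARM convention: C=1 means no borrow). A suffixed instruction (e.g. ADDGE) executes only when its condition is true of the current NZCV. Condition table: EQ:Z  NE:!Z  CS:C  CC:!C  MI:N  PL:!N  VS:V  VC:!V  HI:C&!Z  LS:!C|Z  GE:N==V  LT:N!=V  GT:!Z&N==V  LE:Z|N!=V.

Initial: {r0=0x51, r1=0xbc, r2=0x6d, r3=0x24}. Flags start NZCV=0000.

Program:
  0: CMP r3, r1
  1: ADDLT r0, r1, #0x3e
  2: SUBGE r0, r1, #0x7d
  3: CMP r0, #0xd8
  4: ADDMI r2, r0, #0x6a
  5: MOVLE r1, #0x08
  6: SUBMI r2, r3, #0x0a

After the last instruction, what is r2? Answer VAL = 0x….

0: ✓ CMP  NZCV=0000
1: · ADDLT
2: ✓ SUBGE  r0←0x3f
3: ✓ CMP  NZCV=0000
4: · ADDMI
5: · MOVLE
6: · SUBMI

VAL = 0x6d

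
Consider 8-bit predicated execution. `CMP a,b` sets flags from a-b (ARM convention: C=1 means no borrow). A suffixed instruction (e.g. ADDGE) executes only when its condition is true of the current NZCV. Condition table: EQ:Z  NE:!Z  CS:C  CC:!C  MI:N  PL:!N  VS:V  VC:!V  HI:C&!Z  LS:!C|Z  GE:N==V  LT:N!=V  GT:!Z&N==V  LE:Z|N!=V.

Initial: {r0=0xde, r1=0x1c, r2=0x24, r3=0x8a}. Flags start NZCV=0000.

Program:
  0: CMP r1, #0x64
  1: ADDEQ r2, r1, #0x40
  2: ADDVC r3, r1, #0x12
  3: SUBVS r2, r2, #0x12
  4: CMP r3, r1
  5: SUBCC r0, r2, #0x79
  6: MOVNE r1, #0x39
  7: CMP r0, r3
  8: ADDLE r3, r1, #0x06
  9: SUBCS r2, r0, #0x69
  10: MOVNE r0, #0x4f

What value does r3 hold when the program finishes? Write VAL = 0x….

[0] flags=1000 → (cmp)
[1] flags=1000 EQ?F → skip
[2] flags=1000 VC?T → r3=0x2e
[3] flags=1000 VS?F → skip
[4] flags=0010 → (cmp)
[5] flags=0010 CC?F → skip
[6] flags=0010 NE?T → r1=0x39
[7] flags=1010 → (cmp)
[8] flags=1010 LE?T → r3=0x3f
[9] flags=1010 CS?T → r2=0x75
[10] flags=1010 NE?T → r0=0x4f

VAL = 0x3f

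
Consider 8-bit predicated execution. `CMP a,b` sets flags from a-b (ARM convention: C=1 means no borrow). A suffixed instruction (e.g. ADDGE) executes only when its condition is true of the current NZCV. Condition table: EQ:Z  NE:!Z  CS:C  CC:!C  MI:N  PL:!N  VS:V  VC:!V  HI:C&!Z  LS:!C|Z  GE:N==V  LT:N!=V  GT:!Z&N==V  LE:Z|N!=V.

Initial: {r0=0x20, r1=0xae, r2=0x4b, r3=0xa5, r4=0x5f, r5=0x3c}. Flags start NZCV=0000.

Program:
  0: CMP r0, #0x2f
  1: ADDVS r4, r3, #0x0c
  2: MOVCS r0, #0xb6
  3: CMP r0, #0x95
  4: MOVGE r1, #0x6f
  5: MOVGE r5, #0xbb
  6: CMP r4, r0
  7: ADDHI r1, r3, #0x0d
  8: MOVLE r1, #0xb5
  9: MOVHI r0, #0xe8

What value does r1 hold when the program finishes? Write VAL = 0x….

[0] flags=1000 → (cmp)
[1] flags=1000 VS?F → skip
[2] flags=1000 CS?F → skip
[3] flags=1001 → (cmp)
[4] flags=1001 GE?T → r1=0x6f
[5] flags=1001 GE?T → r5=0xbb
[6] flags=0010 → (cmp)
[7] flags=0010 HI?T → r1=0xb2
[8] flags=0010 LE?F → skip
[9] flags=0010 HI?T → r0=0xe8

VAL = 0xb2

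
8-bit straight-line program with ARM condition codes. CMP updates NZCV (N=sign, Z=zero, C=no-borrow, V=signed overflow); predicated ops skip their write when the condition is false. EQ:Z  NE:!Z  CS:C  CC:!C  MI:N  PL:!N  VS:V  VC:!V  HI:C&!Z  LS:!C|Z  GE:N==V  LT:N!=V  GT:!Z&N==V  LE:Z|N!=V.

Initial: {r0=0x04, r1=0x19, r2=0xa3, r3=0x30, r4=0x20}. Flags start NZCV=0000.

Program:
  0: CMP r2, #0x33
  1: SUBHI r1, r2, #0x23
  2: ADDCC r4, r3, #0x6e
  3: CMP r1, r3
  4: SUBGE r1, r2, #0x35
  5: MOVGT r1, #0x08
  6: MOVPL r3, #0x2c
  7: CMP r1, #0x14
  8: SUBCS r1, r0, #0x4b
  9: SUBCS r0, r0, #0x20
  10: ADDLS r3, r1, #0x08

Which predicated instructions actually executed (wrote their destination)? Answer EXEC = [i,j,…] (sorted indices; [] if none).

[0] flags=0011 → (cmp)
[1] flags=0011 HI?T → r1=0x80
[2] flags=0011 CC?F → skip
[3] flags=0011 → (cmp)
[4] flags=0011 GE?F → skip
[5] flags=0011 GT?F → skip
[6] flags=0011 PL?T → r3=0x2c
[7] flags=0011 → (cmp)
[8] flags=0011 CS?T → r1=0xb9
[9] flags=0011 CS?T → r0=0xe4
[10] flags=0011 LS?F → skip

EXEC = [1,6,8,9]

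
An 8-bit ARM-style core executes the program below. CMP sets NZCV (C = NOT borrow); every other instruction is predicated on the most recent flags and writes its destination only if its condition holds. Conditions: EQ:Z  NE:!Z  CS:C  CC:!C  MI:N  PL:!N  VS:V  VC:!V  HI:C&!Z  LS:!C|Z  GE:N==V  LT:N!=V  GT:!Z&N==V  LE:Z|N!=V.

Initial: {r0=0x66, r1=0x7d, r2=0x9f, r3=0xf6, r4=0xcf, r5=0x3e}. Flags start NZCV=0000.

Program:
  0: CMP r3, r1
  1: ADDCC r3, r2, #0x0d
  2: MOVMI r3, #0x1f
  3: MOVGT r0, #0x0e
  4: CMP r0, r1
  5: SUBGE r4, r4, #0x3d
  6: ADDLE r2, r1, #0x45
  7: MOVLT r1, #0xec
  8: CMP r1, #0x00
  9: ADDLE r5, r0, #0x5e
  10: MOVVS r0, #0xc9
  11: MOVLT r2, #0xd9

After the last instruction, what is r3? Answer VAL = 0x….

[0] flags=0011 → (cmp)
[1] flags=0011 CC?F → skip
[2] flags=0011 MI?F → skip
[3] flags=0011 GT?F → skip
[4] flags=1000 → (cmp)
[5] flags=1000 GE?F → skip
[6] flags=1000 LE?T → r2=0xc2
[7] flags=1000 LT?T → r1=0xec
[8] flags=1010 → (cmp)
[9] flags=1010 LE?T → r5=0xc4
[10] flags=1010 VS?F → skip
[11] flags=1010 LT?T → r2=0xd9

VAL = 0xf6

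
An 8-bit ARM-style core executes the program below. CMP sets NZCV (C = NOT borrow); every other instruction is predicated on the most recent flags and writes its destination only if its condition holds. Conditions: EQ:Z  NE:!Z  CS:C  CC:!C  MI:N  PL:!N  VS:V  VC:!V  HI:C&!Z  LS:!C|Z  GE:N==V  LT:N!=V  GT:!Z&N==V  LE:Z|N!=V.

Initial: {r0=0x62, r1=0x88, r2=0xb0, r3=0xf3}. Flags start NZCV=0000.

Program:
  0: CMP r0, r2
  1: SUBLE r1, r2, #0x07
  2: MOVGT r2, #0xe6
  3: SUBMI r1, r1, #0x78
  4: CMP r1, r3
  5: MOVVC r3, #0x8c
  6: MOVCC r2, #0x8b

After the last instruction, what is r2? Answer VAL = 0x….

VAL = 0x8b

[0] flags=1001 → (cmp)
[1] flags=1001 LE?F → skip
[2] flags=1001 GT?T → r2=0xe6
[3] flags=1001 MI?T → r1=0x10
[4] flags=0000 → (cmp)
[5] flags=0000 VC?T → r3=0x8c
[6] flags=0000 CC?T → r2=0x8b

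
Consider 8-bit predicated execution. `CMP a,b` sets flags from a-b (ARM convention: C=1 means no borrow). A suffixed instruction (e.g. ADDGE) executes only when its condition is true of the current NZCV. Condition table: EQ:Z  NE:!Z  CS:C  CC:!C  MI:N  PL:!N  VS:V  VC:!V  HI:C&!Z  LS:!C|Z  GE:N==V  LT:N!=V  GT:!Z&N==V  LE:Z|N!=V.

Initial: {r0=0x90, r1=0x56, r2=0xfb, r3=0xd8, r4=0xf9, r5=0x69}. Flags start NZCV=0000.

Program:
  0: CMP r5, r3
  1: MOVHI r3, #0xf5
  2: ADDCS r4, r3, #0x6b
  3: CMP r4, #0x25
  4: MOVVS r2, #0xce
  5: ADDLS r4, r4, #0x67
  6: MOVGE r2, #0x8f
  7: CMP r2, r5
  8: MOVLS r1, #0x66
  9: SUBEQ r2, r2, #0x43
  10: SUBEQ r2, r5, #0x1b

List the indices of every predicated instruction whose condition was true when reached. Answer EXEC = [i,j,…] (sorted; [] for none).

[0] flags=1001 → (cmp)
[1] flags=1001 HI?F → skip
[2] flags=1001 CS?F → skip
[3] flags=1010 → (cmp)
[4] flags=1010 VS?F → skip
[5] flags=1010 LS?F → skip
[6] flags=1010 GE?F → skip
[7] flags=1010 → (cmp)
[8] flags=1010 LS?F → skip
[9] flags=1010 EQ?F → skip
[10] flags=1010 EQ?F → skip

EXEC = []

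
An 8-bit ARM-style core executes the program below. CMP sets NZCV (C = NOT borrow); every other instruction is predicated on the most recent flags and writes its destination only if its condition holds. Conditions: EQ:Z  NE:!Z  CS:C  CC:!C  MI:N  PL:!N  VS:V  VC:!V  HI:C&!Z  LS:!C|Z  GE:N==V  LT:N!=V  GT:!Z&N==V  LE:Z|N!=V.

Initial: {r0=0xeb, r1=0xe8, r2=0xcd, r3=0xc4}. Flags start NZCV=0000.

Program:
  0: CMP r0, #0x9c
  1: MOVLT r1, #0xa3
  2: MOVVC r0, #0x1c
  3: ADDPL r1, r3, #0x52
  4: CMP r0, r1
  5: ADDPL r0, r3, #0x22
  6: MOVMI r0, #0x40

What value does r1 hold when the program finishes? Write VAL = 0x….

VAL = 0x16

[0] flags=0010 → (cmp)
[1] flags=0010 LT?F → skip
[2] flags=0010 VC?T → r0=0x1c
[3] flags=0010 PL?T → r1=0x16
[4] flags=0010 → (cmp)
[5] flags=0010 PL?T → r0=0xe6
[6] flags=0010 MI?F → skip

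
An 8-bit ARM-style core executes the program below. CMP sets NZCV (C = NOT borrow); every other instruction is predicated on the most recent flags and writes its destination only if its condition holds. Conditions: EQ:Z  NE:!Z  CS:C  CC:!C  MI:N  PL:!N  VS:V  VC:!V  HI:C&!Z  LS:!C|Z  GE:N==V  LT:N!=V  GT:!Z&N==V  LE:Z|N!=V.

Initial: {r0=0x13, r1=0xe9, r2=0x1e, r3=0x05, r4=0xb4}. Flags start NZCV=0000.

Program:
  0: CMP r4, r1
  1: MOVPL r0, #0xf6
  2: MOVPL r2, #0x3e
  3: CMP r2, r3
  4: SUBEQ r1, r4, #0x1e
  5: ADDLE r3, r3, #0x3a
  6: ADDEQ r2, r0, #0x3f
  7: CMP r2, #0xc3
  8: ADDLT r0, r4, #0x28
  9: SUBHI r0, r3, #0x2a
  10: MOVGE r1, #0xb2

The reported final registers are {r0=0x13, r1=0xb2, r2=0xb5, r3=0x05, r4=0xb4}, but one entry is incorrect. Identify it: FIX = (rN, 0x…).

0: ✓ CMP  NZCV=1000
1: · MOVPL
2: · MOVPL
3: ✓ CMP  NZCV=0010
4: · SUBEQ
5: · ADDLE
6: · ADDEQ
7: ✓ CMP  NZCV=0000
8: · ADDLT
9: · SUBHI
10: ✓ MOVGE  r1←0xb2

FIX = (r2, 0x1e)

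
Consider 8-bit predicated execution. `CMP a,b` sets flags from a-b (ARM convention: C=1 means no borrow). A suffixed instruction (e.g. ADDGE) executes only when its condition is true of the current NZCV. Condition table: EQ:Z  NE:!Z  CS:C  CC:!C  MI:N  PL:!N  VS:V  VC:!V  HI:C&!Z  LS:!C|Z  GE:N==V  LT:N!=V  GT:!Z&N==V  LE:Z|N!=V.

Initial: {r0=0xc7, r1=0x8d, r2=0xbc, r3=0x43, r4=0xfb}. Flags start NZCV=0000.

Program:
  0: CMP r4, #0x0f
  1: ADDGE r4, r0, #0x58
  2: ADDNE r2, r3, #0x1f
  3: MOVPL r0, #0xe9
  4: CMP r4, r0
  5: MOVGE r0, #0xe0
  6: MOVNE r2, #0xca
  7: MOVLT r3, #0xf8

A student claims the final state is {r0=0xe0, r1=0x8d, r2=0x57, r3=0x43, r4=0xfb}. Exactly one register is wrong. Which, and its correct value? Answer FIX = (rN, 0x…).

FIX = (r2, 0xca)

[0] flags=1010 → (cmp)
[1] flags=1010 GE?F → skip
[2] flags=1010 NE?T → r2=0x62
[3] flags=1010 PL?F → skip
[4] flags=0010 → (cmp)
[5] flags=0010 GE?T → r0=0xe0
[6] flags=0010 NE?T → r2=0xca
[7] flags=0010 LT?F → skip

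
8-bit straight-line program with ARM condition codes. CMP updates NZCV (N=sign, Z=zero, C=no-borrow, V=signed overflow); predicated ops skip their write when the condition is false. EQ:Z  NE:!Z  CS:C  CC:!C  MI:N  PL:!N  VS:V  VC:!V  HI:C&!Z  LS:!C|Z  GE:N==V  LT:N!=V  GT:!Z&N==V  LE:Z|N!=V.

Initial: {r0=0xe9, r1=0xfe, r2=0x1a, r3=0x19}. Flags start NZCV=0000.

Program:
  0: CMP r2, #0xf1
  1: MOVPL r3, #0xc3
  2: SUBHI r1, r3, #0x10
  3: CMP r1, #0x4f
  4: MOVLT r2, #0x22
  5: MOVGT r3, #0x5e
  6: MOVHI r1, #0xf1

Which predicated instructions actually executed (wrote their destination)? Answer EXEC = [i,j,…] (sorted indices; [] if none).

0: ✓ CMP  NZCV=0000
1: ✓ MOVPL  r3←0xc3
2: · SUBHI
3: ✓ CMP  NZCV=1010
4: ✓ MOVLT  r2←0x22
5: · MOVGT
6: ✓ MOVHI  r1←0xf1

EXEC = [1,4,6]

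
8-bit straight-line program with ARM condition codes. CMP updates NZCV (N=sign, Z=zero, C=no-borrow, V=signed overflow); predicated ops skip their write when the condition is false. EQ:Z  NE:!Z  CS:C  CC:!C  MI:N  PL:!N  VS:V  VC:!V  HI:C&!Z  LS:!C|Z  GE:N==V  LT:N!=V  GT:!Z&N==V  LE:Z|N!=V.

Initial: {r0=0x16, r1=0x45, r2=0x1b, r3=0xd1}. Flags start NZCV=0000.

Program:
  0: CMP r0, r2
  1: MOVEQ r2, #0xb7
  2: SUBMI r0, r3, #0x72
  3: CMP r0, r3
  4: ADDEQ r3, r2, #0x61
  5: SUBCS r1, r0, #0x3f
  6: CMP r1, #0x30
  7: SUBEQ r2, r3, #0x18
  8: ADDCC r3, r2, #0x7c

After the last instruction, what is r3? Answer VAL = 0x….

0: ✓ CMP  NZCV=1000
1: · MOVEQ
2: ✓ SUBMI  r0←0x5f
3: ✓ CMP  NZCV=1001
4: · ADDEQ
5: · SUBCS
6: ✓ CMP  NZCV=0010
7: · SUBEQ
8: · ADDCC

VAL = 0xd1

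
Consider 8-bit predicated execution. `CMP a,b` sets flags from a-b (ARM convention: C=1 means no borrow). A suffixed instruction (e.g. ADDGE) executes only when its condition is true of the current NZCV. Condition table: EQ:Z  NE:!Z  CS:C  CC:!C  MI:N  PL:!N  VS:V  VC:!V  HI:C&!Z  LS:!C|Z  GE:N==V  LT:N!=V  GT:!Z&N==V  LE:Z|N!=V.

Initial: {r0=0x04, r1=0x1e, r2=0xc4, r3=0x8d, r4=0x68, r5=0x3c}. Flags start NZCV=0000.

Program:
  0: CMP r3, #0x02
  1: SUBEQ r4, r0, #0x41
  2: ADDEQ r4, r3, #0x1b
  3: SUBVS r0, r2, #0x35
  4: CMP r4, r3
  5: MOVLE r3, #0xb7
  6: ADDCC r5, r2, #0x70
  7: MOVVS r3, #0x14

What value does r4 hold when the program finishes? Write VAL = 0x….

[0] flags=1010 → (cmp)
[1] flags=1010 EQ?F → skip
[2] flags=1010 EQ?F → skip
[3] flags=1010 VS?F → skip
[4] flags=1001 → (cmp)
[5] flags=1001 LE?F → skip
[6] flags=1001 CC?T → r5=0x34
[7] flags=1001 VS?T → r3=0x14

VAL = 0x68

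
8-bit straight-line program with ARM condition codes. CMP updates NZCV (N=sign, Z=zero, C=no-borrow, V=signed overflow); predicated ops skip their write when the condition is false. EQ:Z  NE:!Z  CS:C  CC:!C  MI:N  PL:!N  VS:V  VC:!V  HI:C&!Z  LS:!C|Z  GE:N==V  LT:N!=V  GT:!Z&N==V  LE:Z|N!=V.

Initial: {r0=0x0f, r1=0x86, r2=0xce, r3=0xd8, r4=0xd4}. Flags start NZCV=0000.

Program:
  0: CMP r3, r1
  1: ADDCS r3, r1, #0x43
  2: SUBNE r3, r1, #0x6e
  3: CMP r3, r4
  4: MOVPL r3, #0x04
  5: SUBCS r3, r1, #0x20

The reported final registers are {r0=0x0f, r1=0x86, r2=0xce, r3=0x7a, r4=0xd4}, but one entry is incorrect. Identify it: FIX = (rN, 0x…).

FIX = (r3, 0x04)

[0] flags=0010 → (cmp)
[1] flags=0010 CS?T → r3=0xc9
[2] flags=0010 NE?T → r3=0x18
[3] flags=0000 → (cmp)
[4] flags=0000 PL?T → r3=0x04
[5] flags=0000 CS?F → skip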